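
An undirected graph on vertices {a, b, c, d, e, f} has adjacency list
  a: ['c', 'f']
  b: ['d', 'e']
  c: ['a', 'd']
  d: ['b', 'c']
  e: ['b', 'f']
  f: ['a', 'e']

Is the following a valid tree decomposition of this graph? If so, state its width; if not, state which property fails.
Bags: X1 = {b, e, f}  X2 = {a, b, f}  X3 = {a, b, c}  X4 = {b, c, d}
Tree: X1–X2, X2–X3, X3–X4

Vertex coverage: the bags together contain {a, b, c, d, e, f}, the full vertex set. Edge coverage: each edge of G has both endpoints in at least one bag. Running intersection: for every vertex, the bags containing it form a connected subtree. All three properties hold, so this is a valid tree decomposition of width max|bag| − 1 = 2, and hence tw(G) ≤ 2.

Yes; width 2.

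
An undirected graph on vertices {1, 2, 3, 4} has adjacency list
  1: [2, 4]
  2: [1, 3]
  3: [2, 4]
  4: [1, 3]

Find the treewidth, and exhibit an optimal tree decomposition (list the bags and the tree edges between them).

The largest bag has 3 vertices, giving width 2; this decomposition certifies tw(G) ≤ 2. For the lower bound, G contains the cycle 3–4–1–2–3, so G is not a forest; only forests have treewidth ≤ 1, hence tw(G) ≥ 2. Combining the bounds, tw(G) = 2.

Treewidth 2.
One such decomposition:
Bags: B1 = {1, 3, 4}  B2 = {1, 2, 3}
Tree: B1–B2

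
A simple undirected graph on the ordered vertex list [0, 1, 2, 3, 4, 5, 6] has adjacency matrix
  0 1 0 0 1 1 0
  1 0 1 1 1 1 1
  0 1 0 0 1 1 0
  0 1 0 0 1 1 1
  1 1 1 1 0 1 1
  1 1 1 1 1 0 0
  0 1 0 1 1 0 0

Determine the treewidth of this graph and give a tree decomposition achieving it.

Treewidth 3.
One such decomposition:
Bags: B1 = {1, 3, 4, 5}  B2 = {1, 2, 4, 5}  B3 = {1, 3, 4, 6}  B4 = {0, 1, 4, 5}
Tree: B1–B2, B1–B3, B2–B4

Each bag holds 4 vertices, so the decomposition has width 3, which upper-bounds the treewidth. For the lower bound, the 4 vertices {0, 1, 4, 5} are pairwise adjacent, and any tree decomposition puts a clique entirely inside one bag — forcing width ≥ 3. Hence tw(G) = 3 exactly.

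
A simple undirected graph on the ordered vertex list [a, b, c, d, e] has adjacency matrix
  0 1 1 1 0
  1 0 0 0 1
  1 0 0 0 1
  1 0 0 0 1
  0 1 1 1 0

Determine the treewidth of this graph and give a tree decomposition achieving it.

Treewidth 2.
One optimal decomposition is:
Bags: B1 = {a, c, e}  B2 = {a, b, e}  B3 = {a, d, e}
Tree: B1–B2, B2–B3

The largest bag has 3 vertices, giving width 2; this decomposition certifies tw(G) ≤ 2. Since c–e–b–a–c is a cycle in G, G is not acyclic. Forests are exactly the graphs of treewidth ≤ 1, so tw(G) ≥ 2. Combining the bounds, tw(G) = 2.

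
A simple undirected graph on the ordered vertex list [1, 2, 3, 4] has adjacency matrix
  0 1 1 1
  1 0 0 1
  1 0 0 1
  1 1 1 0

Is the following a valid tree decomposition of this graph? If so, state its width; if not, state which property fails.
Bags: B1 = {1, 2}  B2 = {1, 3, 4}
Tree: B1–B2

A tree decomposition must satisfy three properties: every vertex lies in some bag; for every edge, both endpoints lie together in some bag; and for every vertex, the bags containing it form a connected subtree. Here edge (4,2) lies in no bag, so the decomposition is invalid.

No — edge (4,2) lies in no bag.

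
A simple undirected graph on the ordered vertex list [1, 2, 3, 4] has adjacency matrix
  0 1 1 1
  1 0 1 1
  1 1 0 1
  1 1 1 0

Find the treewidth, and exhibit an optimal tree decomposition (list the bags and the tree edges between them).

Treewidth 3.
Bags: B1 = {1, 2, 3, 4}
Tree: (single bag)

A single bag containing all 4 vertices is trivially a valid decomposition of width 3. For the lower bound, the 4 vertices {1, 2, 3, 4} are pairwise adjacent, and any tree decomposition puts a clique entirely inside one bag — forcing width ≥ 3. Therefore the treewidth is 3.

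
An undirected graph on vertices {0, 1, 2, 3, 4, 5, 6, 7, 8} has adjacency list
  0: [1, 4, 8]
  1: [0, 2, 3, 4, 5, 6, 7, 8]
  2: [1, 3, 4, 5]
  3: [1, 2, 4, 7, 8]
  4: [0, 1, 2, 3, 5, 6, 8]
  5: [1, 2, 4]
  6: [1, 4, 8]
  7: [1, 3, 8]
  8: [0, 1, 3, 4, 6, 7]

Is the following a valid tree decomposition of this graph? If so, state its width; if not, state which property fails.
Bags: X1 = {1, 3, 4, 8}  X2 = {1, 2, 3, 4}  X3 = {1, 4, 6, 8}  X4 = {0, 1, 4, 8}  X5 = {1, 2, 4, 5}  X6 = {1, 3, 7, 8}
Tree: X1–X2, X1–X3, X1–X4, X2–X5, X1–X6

Yes; width 3.

Vertex coverage: the bags together contain {0, 1, 2, 3, 4, 5, 6, 7, 8}, the full vertex set. Edge coverage: each edge of G has both endpoints in at least one bag. Running intersection: for every vertex, the bags containing it form a connected subtree. All three properties hold, so this is a valid tree decomposition of width max|bag| − 1 = 3, and hence tw(G) ≤ 3.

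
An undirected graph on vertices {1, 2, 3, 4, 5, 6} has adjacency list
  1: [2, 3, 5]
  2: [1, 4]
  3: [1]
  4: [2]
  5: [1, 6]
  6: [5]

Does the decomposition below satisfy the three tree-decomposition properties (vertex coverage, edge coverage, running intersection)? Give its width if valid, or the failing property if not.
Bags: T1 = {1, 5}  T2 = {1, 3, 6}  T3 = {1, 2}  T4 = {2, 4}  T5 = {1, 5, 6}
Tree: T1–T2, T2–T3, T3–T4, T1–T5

A tree decomposition must satisfy three properties: every vertex lies in some bag; for every edge, both endpoints lie together in some bag; and for every vertex, the bags containing it form a connected subtree. Here bags containing vertex 6 are not connected in the tree, so the decomposition is invalid.

No — bags containing vertex 6 are not connected in the tree.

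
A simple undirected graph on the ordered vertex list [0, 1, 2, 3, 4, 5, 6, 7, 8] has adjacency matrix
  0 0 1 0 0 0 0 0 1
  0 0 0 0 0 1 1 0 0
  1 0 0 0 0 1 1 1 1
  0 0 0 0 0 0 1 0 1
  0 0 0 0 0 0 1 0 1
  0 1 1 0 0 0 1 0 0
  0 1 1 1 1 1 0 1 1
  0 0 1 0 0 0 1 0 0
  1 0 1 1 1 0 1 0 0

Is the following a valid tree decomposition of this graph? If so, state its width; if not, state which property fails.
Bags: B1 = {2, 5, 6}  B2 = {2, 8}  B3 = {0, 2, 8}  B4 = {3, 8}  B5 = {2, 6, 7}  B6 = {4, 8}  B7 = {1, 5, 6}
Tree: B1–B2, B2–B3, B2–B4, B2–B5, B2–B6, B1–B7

No — edge (6,8) lies in no bag.

A tree decomposition must satisfy three properties: every vertex lies in some bag; for every edge, both endpoints lie together in some bag; and for every vertex, the bags containing it form a connected subtree. Here edge (6,8) lies in no bag, so the decomposition is invalid.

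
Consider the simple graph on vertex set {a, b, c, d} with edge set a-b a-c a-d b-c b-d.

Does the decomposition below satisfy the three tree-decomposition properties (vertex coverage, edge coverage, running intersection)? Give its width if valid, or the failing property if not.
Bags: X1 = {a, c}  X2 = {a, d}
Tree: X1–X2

A tree decomposition must satisfy three properties: every vertex lies in some bag; for every edge, both endpoints lie together in some bag; and for every vertex, the bags containing it form a connected subtree. Here vertex b appears in no bag, so the decomposition is invalid.

No — vertex b appears in no bag.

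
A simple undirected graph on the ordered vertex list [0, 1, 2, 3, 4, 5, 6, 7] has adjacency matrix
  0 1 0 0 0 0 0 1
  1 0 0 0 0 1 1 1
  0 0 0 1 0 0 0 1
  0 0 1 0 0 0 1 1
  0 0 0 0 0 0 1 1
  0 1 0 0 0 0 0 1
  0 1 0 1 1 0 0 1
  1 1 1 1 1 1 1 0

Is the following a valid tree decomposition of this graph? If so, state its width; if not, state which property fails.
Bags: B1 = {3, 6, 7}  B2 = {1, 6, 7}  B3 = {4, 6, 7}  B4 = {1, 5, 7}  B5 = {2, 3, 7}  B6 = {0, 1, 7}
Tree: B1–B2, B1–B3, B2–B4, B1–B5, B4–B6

Yes; width 2.

Checking the three conditions: (i) the bags cover all of {0, 1, 2, 3, 4, 5, 6, 7}; (ii) for each edge, some bag contains both endpoints; (iii) the bags containing any fixed vertex form a subtree. All hold, so the decomposition is valid with width 3 − 1 = 2.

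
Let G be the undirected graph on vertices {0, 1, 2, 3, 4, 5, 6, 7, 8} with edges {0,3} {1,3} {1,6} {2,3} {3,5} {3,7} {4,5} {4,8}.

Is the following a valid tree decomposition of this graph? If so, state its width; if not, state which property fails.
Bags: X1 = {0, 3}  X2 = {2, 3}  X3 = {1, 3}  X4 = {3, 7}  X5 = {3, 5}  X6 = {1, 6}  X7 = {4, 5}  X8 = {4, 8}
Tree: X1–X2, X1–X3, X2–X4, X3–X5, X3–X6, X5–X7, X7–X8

Vertex coverage: the bags together contain {0, 1, 2, 3, 4, 5, 6, 7, 8}, the full vertex set. Edge coverage: each edge of G has both endpoints in at least one bag. Running intersection: for every vertex, the bags containing it form a connected subtree. All three properties hold, so this is a valid tree decomposition of width max|bag| − 1 = 1, and hence tw(G) ≤ 1.

Yes; width 1.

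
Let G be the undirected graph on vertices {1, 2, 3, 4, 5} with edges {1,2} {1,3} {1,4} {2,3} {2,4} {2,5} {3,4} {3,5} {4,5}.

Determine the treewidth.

3

A width-3 tree decomposition is:
Bags: B1 = {2, 3, 4, 5}  B2 = {1, 2, 3, 4}
Tree: B1–B2
Each bag holds 4 vertices, so the decomposition has width 3, which upper-bounds the treewidth. For the lower bound, the 4 vertices {1, 2, 3, 4} are pairwise adjacent, and any tree decomposition puts a clique entirely inside one bag — forcing width ≥ 3. The upper and lower bounds meet at 3, so that is the treewidth.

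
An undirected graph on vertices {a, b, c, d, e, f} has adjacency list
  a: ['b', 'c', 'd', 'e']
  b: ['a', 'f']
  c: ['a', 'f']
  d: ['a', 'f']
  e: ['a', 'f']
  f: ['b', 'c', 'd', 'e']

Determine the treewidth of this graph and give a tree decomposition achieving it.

Every bag has size at most 3, so the width is 3 − 1 = 2 and tw(G) ≤ 2. The edges b–a–e–f–b form a cycle, so G is not a tree and its treewidth is at least 2. Therefore the treewidth is 2.

Treewidth 2.
One optimal decomposition is:
Bags: B1 = {a, b, f}  B2 = {a, e, f}  B3 = {a, c, f}  B4 = {a, d, f}
Tree: B1–B2, B2–B3, B3–B4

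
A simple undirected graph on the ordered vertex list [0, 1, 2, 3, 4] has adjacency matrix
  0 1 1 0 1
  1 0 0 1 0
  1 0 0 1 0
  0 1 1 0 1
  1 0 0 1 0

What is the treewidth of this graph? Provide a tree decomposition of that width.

Each bag holds 3 vertices, so the decomposition has width 2, which upper-bounds the treewidth. Since 2–0–4–3–2 is a cycle in G, G is not acyclic. Forests are exactly the graphs of treewidth ≤ 1, so tw(G) ≥ 2. Combining the bounds, tw(G) = 2.

Treewidth 2.
Bags: B1 = {0, 2, 3}  B2 = {0, 3, 4}  B3 = {0, 1, 3}
Tree: B1–B2, B2–B3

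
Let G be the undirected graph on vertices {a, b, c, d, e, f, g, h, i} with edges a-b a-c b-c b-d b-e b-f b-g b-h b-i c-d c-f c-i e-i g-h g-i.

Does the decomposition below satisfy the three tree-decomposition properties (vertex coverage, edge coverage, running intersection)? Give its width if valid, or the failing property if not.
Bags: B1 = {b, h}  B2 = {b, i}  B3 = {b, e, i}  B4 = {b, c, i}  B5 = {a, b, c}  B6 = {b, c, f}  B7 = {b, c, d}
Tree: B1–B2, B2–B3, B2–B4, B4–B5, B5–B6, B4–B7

A tree decomposition must satisfy three properties: every vertex lies in some bag; for every edge, both endpoints lie together in some bag; and for every vertex, the bags containing it form a connected subtree. Here vertex g appears in no bag, so the decomposition is invalid.

No — vertex g appears in no bag.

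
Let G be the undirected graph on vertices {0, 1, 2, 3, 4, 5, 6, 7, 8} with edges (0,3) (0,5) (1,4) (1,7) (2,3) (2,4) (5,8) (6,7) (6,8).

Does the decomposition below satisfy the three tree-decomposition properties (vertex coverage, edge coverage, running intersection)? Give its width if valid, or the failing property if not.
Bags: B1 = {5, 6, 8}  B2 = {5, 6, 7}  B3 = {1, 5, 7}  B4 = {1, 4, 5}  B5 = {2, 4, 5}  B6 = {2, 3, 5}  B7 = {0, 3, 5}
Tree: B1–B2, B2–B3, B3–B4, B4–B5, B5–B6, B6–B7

Vertex coverage: the bags together contain {0, 1, 2, 3, 4, 5, 6, 7, 8}, the full vertex set. Edge coverage: each edge of G has both endpoints in at least one bag. Running intersection: for every vertex, the bags containing it form a connected subtree. All three properties hold, so this is a valid tree decomposition of width max|bag| − 1 = 2, and hence tw(G) ≤ 2.

Yes; width 2.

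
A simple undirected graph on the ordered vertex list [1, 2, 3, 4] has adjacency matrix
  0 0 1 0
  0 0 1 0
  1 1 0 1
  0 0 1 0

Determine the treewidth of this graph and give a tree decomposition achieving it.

Treewidth 1.
Bags: B1 = {2, 3}  B2 = {1, 3}  B3 = {3, 4}
Tree: B1–B2, B1–B3

The largest bag has 2 vertices, giving width 1; this decomposition certifies tw(G) ≤ 1. Any graph with an edge has treewidth ≥ 1, and G has the edge 3–2. Combining the bounds, tw(G) = 1.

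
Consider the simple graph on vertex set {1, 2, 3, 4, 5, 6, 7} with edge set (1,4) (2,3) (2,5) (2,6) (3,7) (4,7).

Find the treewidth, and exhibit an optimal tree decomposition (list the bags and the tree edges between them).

Each bag holds 2 vertices, so the decomposition has width 1, which upper-bounds the treewidth. Any graph with an edge has treewidth ≥ 1, and G has the edge 2–6. The upper and lower bounds meet at 1, so that is the treewidth.

Treewidth 1.
One such decomposition:
Bags: B1 = {2, 6}  B2 = {2, 3}  B3 = {3, 7}  B4 = {4, 7}  B5 = {2, 5}  B6 = {1, 4}
Tree: B1–B2, B2–B3, B3–B4, B1–B5, B4–B6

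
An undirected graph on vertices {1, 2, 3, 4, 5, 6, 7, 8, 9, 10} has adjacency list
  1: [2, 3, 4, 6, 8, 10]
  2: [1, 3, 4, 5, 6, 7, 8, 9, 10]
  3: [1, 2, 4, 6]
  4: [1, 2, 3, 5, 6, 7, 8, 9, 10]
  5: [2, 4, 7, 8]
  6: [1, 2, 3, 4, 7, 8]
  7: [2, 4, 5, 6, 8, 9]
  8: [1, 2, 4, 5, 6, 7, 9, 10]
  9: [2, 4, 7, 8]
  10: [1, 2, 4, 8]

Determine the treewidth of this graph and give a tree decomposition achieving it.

Each bag holds 5 vertices, so the decomposition has width 4, which upper-bounds the treewidth. Conversely, {1, 2, 4, 8, 10} is a clique of size 5, and the vertices of any clique must share a bag in every tree decomposition; so some bag has ≥ 5 vertices and tw(G) ≥ 4. Combining the bounds, tw(G) = 4.

Treewidth 4.
Bags: B1 = {2, 4, 6, 7, 8}  B2 = {1, 2, 4, 6, 8}  B3 = {1, 2, 3, 4, 6}  B4 = {2, 4, 5, 7, 8}  B5 = {1, 2, 4, 8, 10}  B6 = {2, 4, 7, 8, 9}
Tree: B1–B2, B2–B3, B1–B4, B2–B5, B1–B6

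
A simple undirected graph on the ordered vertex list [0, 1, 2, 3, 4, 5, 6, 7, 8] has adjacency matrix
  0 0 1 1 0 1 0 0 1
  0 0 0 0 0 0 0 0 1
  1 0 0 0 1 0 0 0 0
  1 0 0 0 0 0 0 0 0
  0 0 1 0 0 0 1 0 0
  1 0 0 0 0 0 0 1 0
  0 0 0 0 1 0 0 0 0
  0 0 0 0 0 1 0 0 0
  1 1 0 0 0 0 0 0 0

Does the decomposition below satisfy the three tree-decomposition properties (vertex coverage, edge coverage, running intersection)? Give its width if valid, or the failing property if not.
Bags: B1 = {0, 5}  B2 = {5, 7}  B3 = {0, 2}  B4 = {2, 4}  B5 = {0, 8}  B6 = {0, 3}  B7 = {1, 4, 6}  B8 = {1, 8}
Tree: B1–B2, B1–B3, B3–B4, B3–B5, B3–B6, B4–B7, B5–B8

A tree decomposition must satisfy three properties: every vertex lies in some bag; for every edge, both endpoints lie together in some bag; and for every vertex, the bags containing it form a connected subtree. Here bags containing vertex 1 are not connected in the tree, so the decomposition is invalid.

No — bags containing vertex 1 are not connected in the tree.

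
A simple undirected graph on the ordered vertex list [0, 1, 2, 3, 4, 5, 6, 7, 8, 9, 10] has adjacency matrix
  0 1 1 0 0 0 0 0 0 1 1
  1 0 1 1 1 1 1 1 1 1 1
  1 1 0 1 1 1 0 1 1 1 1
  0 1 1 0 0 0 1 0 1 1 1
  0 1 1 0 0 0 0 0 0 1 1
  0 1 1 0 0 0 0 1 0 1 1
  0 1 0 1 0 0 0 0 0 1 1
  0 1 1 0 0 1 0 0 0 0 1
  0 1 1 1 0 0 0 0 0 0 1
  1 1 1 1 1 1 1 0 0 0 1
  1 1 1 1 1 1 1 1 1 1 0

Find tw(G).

A width-4 tree decomposition is:
Bags: B1 = {1, 2, 3, 9, 10}  B2 = {1, 3, 6, 9, 10}  B3 = {1, 2, 3, 8, 10}  B4 = {1, 2, 5, 9, 10}  B5 = {1, 2, 5, 7, 10}  B6 = {0, 1, 2, 9, 10}  B7 = {1, 2, 4, 9, 10}
Tree: B1–B2, B1–B3, B1–B4, B4–B5, B1–B6, B6–B7
Every bag has size at most 5, so the width is 5 − 1 = 4 and tw(G) ≤ 4. For the lower bound, the 5 vertices {1, 2, 3, 8, 10} are pairwise adjacent, and any tree decomposition puts a clique entirely inside one bag — forcing width ≥ 4. Therefore the treewidth is 4.

4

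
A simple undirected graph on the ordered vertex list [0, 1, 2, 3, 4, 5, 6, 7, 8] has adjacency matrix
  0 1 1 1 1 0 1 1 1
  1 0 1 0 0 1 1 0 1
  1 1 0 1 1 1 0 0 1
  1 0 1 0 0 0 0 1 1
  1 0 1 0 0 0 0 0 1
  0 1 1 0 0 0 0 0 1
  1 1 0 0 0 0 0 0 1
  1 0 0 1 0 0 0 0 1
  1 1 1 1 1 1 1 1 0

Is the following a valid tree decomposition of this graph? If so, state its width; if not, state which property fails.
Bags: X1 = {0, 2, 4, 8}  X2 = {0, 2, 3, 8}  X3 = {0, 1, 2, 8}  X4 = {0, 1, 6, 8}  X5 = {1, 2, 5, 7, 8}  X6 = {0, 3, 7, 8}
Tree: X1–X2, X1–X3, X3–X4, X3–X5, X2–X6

No — bags containing vertex 7 are not connected in the tree.

A tree decomposition must satisfy three properties: every vertex lies in some bag; for every edge, both endpoints lie together in some bag; and for every vertex, the bags containing it form a connected subtree. Here bags containing vertex 7 are not connected in the tree, so the decomposition is invalid.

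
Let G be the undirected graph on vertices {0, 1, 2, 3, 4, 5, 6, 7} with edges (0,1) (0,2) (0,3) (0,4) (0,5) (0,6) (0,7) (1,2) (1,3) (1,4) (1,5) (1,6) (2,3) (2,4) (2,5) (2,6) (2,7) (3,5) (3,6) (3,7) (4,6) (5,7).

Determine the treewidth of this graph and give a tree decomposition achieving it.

Treewidth 4.
One optimal decomposition is:
Bags: B1 = {0, 1, 2, 3, 5}  B2 = {0, 2, 3, 5, 7}  B3 = {0, 1, 2, 3, 6}  B4 = {0, 1, 2, 4, 6}
Tree: B1–B2, B1–B3, B3–B4

Every bag has size at most 5, so the width is 5 − 1 = 4 and tw(G) ≤ 4. Conversely, {0, 1, 2, 3, 5} is a clique of size 5, and the vertices of any clique must share a bag in every tree decomposition; so some bag has ≥ 5 vertices and tw(G) ≥ 4. Hence tw(G) = 4 exactly.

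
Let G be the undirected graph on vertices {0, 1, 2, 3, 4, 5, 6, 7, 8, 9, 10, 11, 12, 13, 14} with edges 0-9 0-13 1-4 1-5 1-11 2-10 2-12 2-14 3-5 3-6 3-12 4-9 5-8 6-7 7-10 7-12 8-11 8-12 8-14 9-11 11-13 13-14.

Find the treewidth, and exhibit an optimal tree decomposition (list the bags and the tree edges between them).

The largest bag has 4 vertices, giving width 3; this decomposition certifies tw(G) ≤ 3. For the lower bound: the 4 vertex sets {6,7,10}, {3}, {12}, {2,5,8,14} are disjoint, each induces a connected subgraph, and every pair is joined by at least one edge of G. Contracting each set to a single vertex therefore yields K_{4} as a minor, and since treewidth is minor-monotone, tw(G) ≥ tw(K_{4}) = 3. Combining the bounds, tw(G) = 3.

Treewidth 3.
One such decomposition:
Bags: B1 = {3, 6, 7, 10}  B2 = {3, 7, 10, 12}  B3 = {2, 3, 10, 12}  B4 = {2, 3, 5, 12}  B5 = {2, 5, 8, 12}  B6 = {2, 5, 8, 14}  B7 = {1, 5, 8, 14}  B8 = {1, 8, 11, 14}  B9 = {1, 11, 13, 14}  B10 = {1, 4, 11, 13}  B11 = {4, 9, 11, 13}  B12 = {0, 4, 9, 13}
Tree: B1–B2, B2–B3, B3–B4, B4–B5, B5–B6, B6–B7, B7–B8, B8–B9, B9–B10, B10–B11, B11–B12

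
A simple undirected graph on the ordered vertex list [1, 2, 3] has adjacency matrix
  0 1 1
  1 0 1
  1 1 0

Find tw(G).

A width-2 tree decomposition is:
Bags: B1 = {1, 2, 3}
Tree: (single bag)
With just one bag of size 3, the width is 3 − 1 = 2, so tw(G) ≤ 2. Conversely, {1, 2, 3} is a clique of size 3, and the vertices of any clique must share a bag in every tree decomposition; so some bag has ≥ 3 vertices and tw(G) ≥ 2. Combining the bounds, tw(G) = 2.

2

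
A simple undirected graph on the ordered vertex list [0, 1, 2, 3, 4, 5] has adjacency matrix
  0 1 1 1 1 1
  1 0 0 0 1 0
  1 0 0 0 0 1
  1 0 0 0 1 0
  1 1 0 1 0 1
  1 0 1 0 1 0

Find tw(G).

2

A width-2 tree decomposition is:
Bags: B1 = {0, 2, 5}  B2 = {0, 4, 5}  B3 = {0, 1, 4}  B4 = {0, 3, 4}
Tree: B1–B2, B2–B3, B2–B4
Every bag has size at most 3, so the width is 3 − 1 = 2 and tw(G) ≤ 2. On the other hand G contains the 3-clique {0, 2, 5}. A clique must lie in a single bag of any decomposition, so no decomposition can have width below 2. Combining the bounds, tw(G) = 2.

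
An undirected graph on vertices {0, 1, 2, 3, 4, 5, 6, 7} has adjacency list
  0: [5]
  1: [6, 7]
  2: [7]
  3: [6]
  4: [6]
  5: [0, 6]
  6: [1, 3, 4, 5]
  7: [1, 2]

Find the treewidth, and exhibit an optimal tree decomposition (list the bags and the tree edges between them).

Every bag has size at most 2, so the width is 2 − 1 = 1 and tw(G) ≤ 1. Any graph with an edge has treewidth ≥ 1, and G has the edge 6–5. The upper and lower bounds meet at 1, so that is the treewidth.

Treewidth 1.
Bags: B1 = {5, 6}  B2 = {4, 6}  B3 = {0, 5}  B4 = {3, 6}  B5 = {1, 6}  B6 = {1, 7}  B7 = {2, 7}
Tree: B1–B2, B1–B3, B1–B4, B4–B5, B5–B6, B6–B7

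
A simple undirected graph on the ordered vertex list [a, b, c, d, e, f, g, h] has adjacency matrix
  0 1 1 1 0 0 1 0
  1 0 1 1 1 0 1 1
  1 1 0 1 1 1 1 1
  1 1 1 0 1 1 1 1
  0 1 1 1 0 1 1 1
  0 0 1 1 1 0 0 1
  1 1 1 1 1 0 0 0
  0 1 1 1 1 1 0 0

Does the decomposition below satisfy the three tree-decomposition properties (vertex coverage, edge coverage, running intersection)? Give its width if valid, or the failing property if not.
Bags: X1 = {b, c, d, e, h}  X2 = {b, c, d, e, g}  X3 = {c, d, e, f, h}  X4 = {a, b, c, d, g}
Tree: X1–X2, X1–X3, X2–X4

Checking the three conditions: (i) the bags cover all of {a, b, c, d, e, f, g, h}; (ii) for each edge, some bag contains both endpoints; (iii) the bags containing any fixed vertex form a subtree. All hold, so the decomposition is valid with width 5 − 1 = 4.

Yes; width 4.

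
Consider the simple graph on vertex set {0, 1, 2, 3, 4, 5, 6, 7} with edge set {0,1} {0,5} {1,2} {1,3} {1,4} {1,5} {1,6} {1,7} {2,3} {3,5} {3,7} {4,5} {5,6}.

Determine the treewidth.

A width-2 tree decomposition is:
Bags: B1 = {1, 3, 5}  B2 = {0, 1, 5}  B3 = {1, 4, 5}  B4 = {1, 3, 7}  B5 = {1, 2, 3}  B6 = {1, 5, 6}
Tree: B1–B2, B2–B3, B1–B4, B4–B5, B1–B6
The largest bag has 3 vertices, giving width 2; this decomposition certifies tw(G) ≤ 2. On the other hand G contains the 3-clique {1, 2, 3}. A clique must lie in a single bag of any decomposition, so no decomposition can have width below 2. The upper and lower bounds meet at 2, so that is the treewidth.

2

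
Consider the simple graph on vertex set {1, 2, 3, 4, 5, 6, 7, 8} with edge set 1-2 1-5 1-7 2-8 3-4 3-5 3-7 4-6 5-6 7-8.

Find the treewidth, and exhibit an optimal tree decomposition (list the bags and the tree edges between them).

Treewidth 2.
One optimal decomposition is:
Bags: B1 = {2, 7, 8}  B2 = {1, 2, 7}  B3 = {1, 3, 7}  B4 = {1, 3, 5}  B5 = {3, 4, 5}  B6 = {4, 5, 6}
Tree: B1–B2, B2–B3, B3–B4, B4–B5, B5–B6

The largest bag has 3 vertices, giving width 2; this decomposition certifies tw(G) ≤ 2. For the lower bound, G contains the cycle 8–2–1–7–8, so G is not a forest; only forests have treewidth ≤ 1, hence tw(G) ≥ 2. Hence tw(G) = 2 exactly.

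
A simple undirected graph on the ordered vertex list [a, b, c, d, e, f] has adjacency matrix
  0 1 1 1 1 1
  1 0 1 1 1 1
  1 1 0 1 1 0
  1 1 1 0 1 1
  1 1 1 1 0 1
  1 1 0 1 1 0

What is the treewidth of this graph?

4

A width-4 tree decomposition is:
Bags: B1 = {a, b, d, e, f}  B2 = {a, b, c, d, e}
Tree: B1–B2
The largest bag has 5 vertices, giving width 4; this decomposition certifies tw(G) ≤ 4. For the lower bound, the 5 vertices {a, b, c, d, e} are pairwise adjacent, and any tree decomposition puts a clique entirely inside one bag — forcing width ≥ 4. Therefore the treewidth is 4.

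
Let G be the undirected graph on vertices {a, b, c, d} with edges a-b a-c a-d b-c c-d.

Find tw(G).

2

A width-2 tree decomposition is:
Bags: B1 = {a, c, d}  B2 = {a, b, c}
Tree: B1–B2
Every bag has size at most 3, so the width is 3 − 1 = 2 and tw(G) ≤ 2. On the other hand G contains the 3-clique {a, c, d}. A clique must lie in a single bag of any decomposition, so no decomposition can have width below 2. Therefore the treewidth is 2.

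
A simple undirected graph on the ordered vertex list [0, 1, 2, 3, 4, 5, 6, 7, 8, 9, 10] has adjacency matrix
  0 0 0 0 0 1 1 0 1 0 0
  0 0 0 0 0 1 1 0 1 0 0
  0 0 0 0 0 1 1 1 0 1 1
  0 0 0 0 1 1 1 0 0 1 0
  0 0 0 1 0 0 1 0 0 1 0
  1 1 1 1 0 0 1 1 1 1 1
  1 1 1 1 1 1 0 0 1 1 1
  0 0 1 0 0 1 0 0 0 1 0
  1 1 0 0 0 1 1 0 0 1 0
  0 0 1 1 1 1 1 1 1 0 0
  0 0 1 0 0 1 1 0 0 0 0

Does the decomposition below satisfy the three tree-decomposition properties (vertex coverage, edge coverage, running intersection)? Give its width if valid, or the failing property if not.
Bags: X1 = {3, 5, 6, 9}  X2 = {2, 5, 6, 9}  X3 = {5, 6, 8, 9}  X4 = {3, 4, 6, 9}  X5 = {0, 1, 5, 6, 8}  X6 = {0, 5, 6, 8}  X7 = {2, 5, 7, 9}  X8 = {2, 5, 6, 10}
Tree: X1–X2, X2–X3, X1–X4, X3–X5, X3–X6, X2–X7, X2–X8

A tree decomposition must satisfy three properties: every vertex lies in some bag; for every edge, both endpoints lie together in some bag; and for every vertex, the bags containing it form a connected subtree. Here bags containing vertex 0 are not connected in the tree, so the decomposition is invalid.

No — bags containing vertex 0 are not connected in the tree.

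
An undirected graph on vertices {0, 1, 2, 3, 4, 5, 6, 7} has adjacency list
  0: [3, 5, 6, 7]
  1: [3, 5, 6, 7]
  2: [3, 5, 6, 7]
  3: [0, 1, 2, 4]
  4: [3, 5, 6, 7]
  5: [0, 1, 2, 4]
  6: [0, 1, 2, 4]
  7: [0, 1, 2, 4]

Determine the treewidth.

4

A width-4 tree decomposition is:
Bags: B1 = {0, 3, 5, 6, 7}  B2 = {2, 3, 5, 6, 7}  B3 = {1, 3, 5, 6, 7}  B4 = {3, 4, 5, 6, 7}
Tree: B1–B2, B2–B3, B3–B4
The largest bag has 5 vertices, giving width 4; this decomposition certifies tw(G) ≤ 4. For the lower bound: the 5 vertex sets {0,3}, {2,6}, {1,5}, {7}, {4} are disjoint, each induces a connected subgraph, and every pair is joined by at least one edge of G. Contracting each set to a single vertex therefore yields K_{5} as a minor, and since treewidth is minor-monotone, tw(G) ≥ tw(K_{5}) = 4. Therefore the treewidth is 4.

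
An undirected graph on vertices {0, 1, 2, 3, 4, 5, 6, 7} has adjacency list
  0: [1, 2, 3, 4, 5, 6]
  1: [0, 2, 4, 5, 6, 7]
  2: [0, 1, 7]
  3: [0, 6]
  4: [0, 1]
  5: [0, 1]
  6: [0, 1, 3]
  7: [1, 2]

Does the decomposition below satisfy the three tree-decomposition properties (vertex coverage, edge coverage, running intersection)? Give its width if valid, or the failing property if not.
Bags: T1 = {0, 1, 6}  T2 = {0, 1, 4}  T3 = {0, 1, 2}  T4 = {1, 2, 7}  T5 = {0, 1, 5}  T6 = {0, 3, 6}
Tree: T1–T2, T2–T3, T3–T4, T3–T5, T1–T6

Vertex coverage: the bags together contain {0, 1, 2, 3, 4, 5, 6, 7}, the full vertex set. Edge coverage: each edge of G has both endpoints in at least one bag. Running intersection: for every vertex, the bags containing it form a connected subtree. All three properties hold, so this is a valid tree decomposition of width max|bag| − 1 = 2, and hence tw(G) ≤ 2.

Yes; width 2.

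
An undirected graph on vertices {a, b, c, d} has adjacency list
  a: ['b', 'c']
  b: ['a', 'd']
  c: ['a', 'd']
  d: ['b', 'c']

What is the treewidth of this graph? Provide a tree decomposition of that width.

Every bag has size at most 3, so the width is 3 − 1 = 2 and tw(G) ≤ 2. Since b–d–c–a–b is a cycle in G, G is not acyclic. Forests are exactly the graphs of treewidth ≤ 1, so tw(G) ≥ 2. The upper and lower bounds meet at 2, so that is the treewidth.

Treewidth 2.
One optimal decomposition is:
Bags: B1 = {b, c, d}  B2 = {a, b, c}
Tree: B1–B2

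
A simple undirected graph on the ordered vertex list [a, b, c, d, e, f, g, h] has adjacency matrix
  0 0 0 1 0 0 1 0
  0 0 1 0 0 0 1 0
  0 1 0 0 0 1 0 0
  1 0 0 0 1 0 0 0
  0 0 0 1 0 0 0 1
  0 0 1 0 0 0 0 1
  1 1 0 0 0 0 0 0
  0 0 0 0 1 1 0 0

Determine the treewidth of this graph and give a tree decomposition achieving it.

Treewidth 2.
One such decomposition:
Bags: B1 = {a, d, e}  B2 = {a, e, g}  B3 = {b, e, g}  B4 = {b, c, e}  B5 = {c, e, f}  B6 = {e, f, h}
Tree: B1–B2, B2–B3, B3–B4, B4–B5, B5–B6

The largest bag has 3 vertices, giving width 2; this decomposition certifies tw(G) ≤ 2. The edges e–d–a–g–b–c–f–h–e form a cycle, so G is not a tree and its treewidth is at least 2. Hence tw(G) = 2 exactly.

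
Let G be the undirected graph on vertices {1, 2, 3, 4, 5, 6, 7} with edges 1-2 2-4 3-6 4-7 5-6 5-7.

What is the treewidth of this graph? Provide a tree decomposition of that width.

Treewidth 1.
Bags: B1 = {1, 2}  B2 = {2, 4}  B3 = {4, 7}  B4 = {5, 7}  B5 = {5, 6}  B6 = {3, 6}
Tree: B1–B2, B2–B3, B3–B4, B4–B5, B5–B6

Every bag has size at most 2, so the width is 2 − 1 = 1 and tw(G) ≤ 1. G has an edge, so its treewidth is at least 1. Hence tw(G) = 1 exactly.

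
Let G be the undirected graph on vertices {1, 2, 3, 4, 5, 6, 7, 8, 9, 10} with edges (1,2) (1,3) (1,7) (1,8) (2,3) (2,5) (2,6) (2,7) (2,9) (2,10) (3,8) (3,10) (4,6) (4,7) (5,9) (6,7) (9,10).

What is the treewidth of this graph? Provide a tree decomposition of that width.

Every bag has size at most 3, so the width is 3 − 1 = 2 and tw(G) ≤ 2. For the lower bound, the 3 vertices {1, 3, 8} are pairwise adjacent, and any tree decomposition puts a clique entirely inside one bag — forcing width ≥ 2. Hence tw(G) = 2 exactly.

Treewidth 2.
One such decomposition:
Bags: B1 = {1, 2, 7}  B2 = {2, 6, 7}  B3 = {1, 2, 3}  B4 = {2, 3, 10}  B5 = {4, 6, 7}  B6 = {2, 9, 10}  B7 = {1, 3, 8}  B8 = {2, 5, 9}
Tree: B1–B2, B1–B3, B3–B4, B2–B5, B4–B6, B3–B7, B6–B8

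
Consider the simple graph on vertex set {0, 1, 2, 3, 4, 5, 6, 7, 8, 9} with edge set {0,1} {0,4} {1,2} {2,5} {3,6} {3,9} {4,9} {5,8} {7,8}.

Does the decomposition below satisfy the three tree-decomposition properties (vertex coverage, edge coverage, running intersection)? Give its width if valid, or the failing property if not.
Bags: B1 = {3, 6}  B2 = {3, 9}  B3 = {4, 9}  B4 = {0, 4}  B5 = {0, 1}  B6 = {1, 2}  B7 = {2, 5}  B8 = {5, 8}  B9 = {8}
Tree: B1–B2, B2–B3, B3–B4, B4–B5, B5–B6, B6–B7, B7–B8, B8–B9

No — vertex 7 appears in no bag.

A tree decomposition must satisfy three properties: every vertex lies in some bag; for every edge, both endpoints lie together in some bag; and for every vertex, the bags containing it form a connected subtree. Here vertex 7 appears in no bag, so the decomposition is invalid.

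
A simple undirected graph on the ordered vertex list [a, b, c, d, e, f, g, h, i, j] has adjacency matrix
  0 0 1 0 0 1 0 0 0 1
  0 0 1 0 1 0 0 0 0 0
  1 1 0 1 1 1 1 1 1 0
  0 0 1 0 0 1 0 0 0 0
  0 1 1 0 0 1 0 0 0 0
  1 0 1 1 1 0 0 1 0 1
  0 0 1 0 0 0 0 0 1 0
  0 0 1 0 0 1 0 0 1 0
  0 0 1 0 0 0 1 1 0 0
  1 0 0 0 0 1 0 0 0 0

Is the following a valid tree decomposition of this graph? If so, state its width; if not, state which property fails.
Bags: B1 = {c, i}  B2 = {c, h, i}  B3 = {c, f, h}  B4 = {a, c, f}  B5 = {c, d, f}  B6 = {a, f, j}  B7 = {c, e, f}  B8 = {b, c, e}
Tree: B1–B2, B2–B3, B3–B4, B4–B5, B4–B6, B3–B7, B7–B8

No — vertex g appears in no bag.

A tree decomposition must satisfy three properties: every vertex lies in some bag; for every edge, both endpoints lie together in some bag; and for every vertex, the bags containing it form a connected subtree. Here vertex g appears in no bag, so the decomposition is invalid.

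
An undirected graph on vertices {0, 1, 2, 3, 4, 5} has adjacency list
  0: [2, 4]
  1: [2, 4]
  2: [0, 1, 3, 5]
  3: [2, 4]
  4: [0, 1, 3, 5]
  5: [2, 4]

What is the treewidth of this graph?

A width-2 tree decomposition is:
Bags: B1 = {2, 3, 4}  B2 = {2, 4, 5}  B3 = {1, 2, 4}  B4 = {0, 2, 4}
Tree: B1–B2, B2–B3, B3–B4
Every bag has size at most 3, so the width is 3 − 1 = 2 and tw(G) ≤ 2. Since 2–3–4–5–2 is a cycle in G, G is not acyclic. Forests are exactly the graphs of treewidth ≤ 1, so tw(G) ≥ 2. Hence tw(G) = 2 exactly.

2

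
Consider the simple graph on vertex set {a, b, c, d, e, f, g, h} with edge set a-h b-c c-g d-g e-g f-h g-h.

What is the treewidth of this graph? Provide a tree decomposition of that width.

Treewidth 1.
One optimal decomposition is:
Bags: B1 = {e, g}  B2 = {g, h}  B3 = {c, g}  B4 = {f, h}  B5 = {d, g}  B6 = {a, h}  B7 = {b, c}
Tree: B1–B2, B2–B3, B2–B4, B1–B5, B2–B6, B3–B7

Each bag holds 2 vertices, so the decomposition has width 1, which upper-bounds the treewidth. G has an edge, so its treewidth is at least 1. Combining the bounds, tw(G) = 1.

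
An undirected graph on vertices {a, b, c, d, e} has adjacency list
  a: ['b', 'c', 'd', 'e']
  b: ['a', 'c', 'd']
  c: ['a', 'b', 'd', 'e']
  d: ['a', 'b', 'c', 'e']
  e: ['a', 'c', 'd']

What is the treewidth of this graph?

3

A width-3 tree decomposition is:
Bags: B1 = {a, b, c, d}  B2 = {a, c, d, e}
Tree: B1–B2
The largest bag has 4 vertices, giving width 3; this decomposition certifies tw(G) ≤ 3. Conversely, {a, c, d, e} is a clique of size 4, and the vertices of any clique must share a bag in every tree decomposition; so some bag has ≥ 4 vertices and tw(G) ≥ 3. Combining the bounds, tw(G) = 3.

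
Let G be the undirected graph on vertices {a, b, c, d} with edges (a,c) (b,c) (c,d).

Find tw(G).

A width-1 tree decomposition is:
Bags: B1 = {c, d}  B2 = {a, c}  B3 = {b, c}
Tree: B1–B2, B1–B3
Every bag has size at most 2, so the width is 2 − 1 = 1 and tw(G) ≤ 1. Since G has at least one edge (e.g. d–c), it is not an edgeless graph, so tw(G) ≥ 1. Hence tw(G) = 1 exactly.

1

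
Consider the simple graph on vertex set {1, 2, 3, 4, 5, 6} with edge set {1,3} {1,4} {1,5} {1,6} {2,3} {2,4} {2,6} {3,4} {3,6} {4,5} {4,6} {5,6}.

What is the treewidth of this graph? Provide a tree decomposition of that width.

Treewidth 3.
Bags: B1 = {2, 3, 4, 6}  B2 = {1, 3, 4, 6}  B3 = {1, 4, 5, 6}
Tree: B1–B2, B2–B3

Every bag has size at most 4, so the width is 4 − 1 = 3 and tw(G) ≤ 3. On the other hand G contains the 4-clique {1, 3, 4, 6}. A clique must lie in a single bag of any decomposition, so no decomposition can have width below 3. Therefore the treewidth is 3.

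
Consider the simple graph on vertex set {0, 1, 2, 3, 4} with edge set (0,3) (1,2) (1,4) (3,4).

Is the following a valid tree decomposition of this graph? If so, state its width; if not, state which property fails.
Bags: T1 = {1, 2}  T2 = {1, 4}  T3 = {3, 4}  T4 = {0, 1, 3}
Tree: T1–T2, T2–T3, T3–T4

No — bags containing vertex 1 are not connected in the tree.

A tree decomposition must satisfy three properties: every vertex lies in some bag; for every edge, both endpoints lie together in some bag; and for every vertex, the bags containing it form a connected subtree. Here bags containing vertex 1 are not connected in the tree, so the decomposition is invalid.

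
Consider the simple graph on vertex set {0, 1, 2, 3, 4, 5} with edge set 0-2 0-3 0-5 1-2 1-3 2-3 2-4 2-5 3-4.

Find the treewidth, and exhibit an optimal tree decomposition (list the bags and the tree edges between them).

Treewidth 2.
One such decomposition:
Bags: B1 = {0, 2, 3}  B2 = {0, 2, 5}  B3 = {1, 2, 3}  B4 = {2, 3, 4}
Tree: B1–B2, B1–B3, B3–B4

Each bag holds 3 vertices, so the decomposition has width 2, which upper-bounds the treewidth. For the lower bound, the 3 vertices {0, 2, 3} are pairwise adjacent, and any tree decomposition puts a clique entirely inside one bag — forcing width ≥ 2. Hence tw(G) = 2 exactly.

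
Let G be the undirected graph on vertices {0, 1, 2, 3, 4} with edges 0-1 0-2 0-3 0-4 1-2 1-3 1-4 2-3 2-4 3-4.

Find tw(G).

4

A width-4 tree decomposition is:
Bags: B1 = {0, 1, 2, 3, 4}
Tree: (single bag)
With just one bag of size 5, the width is 5 − 1 = 4, so tw(G) ≤ 4. Conversely, {0, 1, 2, 3, 4} is a clique of size 5, and the vertices of any clique must share a bag in every tree decomposition; so some bag has ≥ 5 vertices and tw(G) ≥ 4. The upper and lower bounds meet at 4, so that is the treewidth.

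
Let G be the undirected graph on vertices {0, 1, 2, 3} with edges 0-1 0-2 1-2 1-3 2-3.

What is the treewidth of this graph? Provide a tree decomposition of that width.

The largest bag has 3 vertices, giving width 2; this decomposition certifies tw(G) ≤ 2. For the lower bound, the 3 vertices {0, 1, 2} are pairwise adjacent, and any tree decomposition puts a clique entirely inside one bag — forcing width ≥ 2. Therefore the treewidth is 2.

Treewidth 2.
One such decomposition:
Bags: B1 = {0, 1, 2}  B2 = {1, 2, 3}
Tree: B1–B2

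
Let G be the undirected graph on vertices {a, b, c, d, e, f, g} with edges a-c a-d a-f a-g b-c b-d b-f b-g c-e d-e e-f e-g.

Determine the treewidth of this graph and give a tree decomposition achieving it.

Treewidth 3.
One such decomposition:
Bags: B1 = {a, b, c, e}  B2 = {a, b, e, g}  B3 = {a, b, d, e}  B4 = {a, b, e, f}
Tree: B1–B2, B2–B3, B3–B4

Every bag has size at most 4, so the width is 4 − 1 = 3 and tw(G) ≤ 3. For the lower bound: the 4 vertex sets {c,e}, {a,g}, {b}, {d} are disjoint, each induces a connected subgraph, and every pair is joined by at least one edge of G. Contracting each set to a single vertex therefore yields K_{4} as a minor, and since treewidth is minor-monotone, tw(G) ≥ tw(K_{4}) = 3. Hence tw(G) = 3 exactly.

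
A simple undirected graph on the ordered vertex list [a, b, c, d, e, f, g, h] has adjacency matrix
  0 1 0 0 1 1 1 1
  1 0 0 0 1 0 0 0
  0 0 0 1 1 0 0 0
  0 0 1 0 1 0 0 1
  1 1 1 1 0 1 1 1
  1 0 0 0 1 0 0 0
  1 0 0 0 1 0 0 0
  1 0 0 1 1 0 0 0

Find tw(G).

A width-2 tree decomposition is:
Bags: B1 = {a, e, g}  B2 = {a, e, h}  B3 = {a, e, f}  B4 = {d, e, h}  B5 = {c, d, e}  B6 = {a, b, e}
Tree: B1–B2, B1–B3, B2–B4, B4–B5, B3–B6
Every bag has size at most 3, so the width is 3 − 1 = 2 and tw(G) ≤ 2. For the lower bound, the 3 vertices {d, e, h} are pairwise adjacent, and any tree decomposition puts a clique entirely inside one bag — forcing width ≥ 2. Combining the bounds, tw(G) = 2.

2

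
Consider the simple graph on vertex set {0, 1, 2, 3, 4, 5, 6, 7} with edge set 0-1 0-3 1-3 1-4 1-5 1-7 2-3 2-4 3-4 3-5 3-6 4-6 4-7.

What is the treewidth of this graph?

A width-2 tree decomposition is:
Bags: B1 = {2, 3, 4}  B2 = {1, 3, 4}  B3 = {1, 4, 7}  B4 = {1, 3, 5}  B5 = {3, 4, 6}  B6 = {0, 1, 3}
Tree: B1–B2, B2–B3, B2–B4, B2–B5, B4–B6
The largest bag has 3 vertices, giving width 2; this decomposition certifies tw(G) ≤ 2. For the lower bound, the 3 vertices {0, 1, 3} are pairwise adjacent, and any tree decomposition puts a clique entirely inside one bag — forcing width ≥ 2. Therefore the treewidth is 2.

2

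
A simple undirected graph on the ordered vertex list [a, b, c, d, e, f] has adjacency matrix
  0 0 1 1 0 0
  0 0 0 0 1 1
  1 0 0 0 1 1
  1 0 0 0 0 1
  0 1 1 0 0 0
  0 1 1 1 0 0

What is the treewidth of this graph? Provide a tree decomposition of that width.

Each bag holds 3 vertices, so the decomposition has width 2, which upper-bounds the treewidth. For the lower bound, G contains the cycle d–a–c–f–d, so G is not a forest; only forests have treewidth ≤ 1, hence tw(G) ≥ 2. Hence tw(G) = 2 exactly.

Treewidth 2.
One such decomposition:
Bags: B1 = {a, d, f}  B2 = {a, c, f}  B3 = {b, c, f}  B4 = {b, c, e}
Tree: B1–B2, B2–B3, B3–B4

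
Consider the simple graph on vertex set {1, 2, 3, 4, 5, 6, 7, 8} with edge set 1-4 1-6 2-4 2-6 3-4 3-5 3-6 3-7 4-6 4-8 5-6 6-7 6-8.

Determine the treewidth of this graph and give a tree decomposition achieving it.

The largest bag has 3 vertices, giving width 2; this decomposition certifies tw(G) ≤ 2. Conversely, {4, 6, 8} is a clique of size 3, and the vertices of any clique must share a bag in every tree decomposition; so some bag has ≥ 3 vertices and tw(G) ≥ 2. Hence tw(G) = 2 exactly.

Treewidth 2.
One optimal decomposition is:
Bags: B1 = {3, 6, 7}  B2 = {3, 5, 6}  B3 = {3, 4, 6}  B4 = {2, 4, 6}  B5 = {4, 6, 8}  B6 = {1, 4, 6}
Tree: B1–B2, B2–B3, B3–B4, B3–B5, B3–B6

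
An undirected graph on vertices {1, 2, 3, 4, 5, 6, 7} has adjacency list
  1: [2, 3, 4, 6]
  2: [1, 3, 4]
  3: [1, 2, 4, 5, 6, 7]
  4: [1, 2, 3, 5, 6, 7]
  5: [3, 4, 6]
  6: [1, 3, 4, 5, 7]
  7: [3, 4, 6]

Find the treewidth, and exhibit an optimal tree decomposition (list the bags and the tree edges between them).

The largest bag has 4 vertices, giving width 3; this decomposition certifies tw(G) ≤ 3. On the other hand G contains the 4-clique {1, 2, 3, 4}. A clique must lie in a single bag of any decomposition, so no decomposition can have width below 3. Combining the bounds, tw(G) = 3.

Treewidth 3.
One such decomposition:
Bags: B1 = {1, 3, 4, 6}  B2 = {1, 2, 3, 4}  B3 = {3, 4, 5, 6}  B4 = {3, 4, 6, 7}
Tree: B1–B2, B1–B3, B3–B4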